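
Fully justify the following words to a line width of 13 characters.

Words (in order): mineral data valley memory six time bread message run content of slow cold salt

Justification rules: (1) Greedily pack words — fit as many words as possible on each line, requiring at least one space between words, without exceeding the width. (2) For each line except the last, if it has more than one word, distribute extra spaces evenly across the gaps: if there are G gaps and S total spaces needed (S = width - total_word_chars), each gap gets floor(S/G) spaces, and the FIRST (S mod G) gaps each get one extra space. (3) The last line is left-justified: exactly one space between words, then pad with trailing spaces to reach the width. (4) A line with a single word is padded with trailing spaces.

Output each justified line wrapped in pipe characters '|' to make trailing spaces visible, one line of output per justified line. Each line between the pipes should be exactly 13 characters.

Answer: |mineral  data|
|valley memory|
|six      time|
|bread message|
|run   content|
|of  slow cold|
|salt         |

Derivation:
Line 1: ['mineral', 'data'] (min_width=12, slack=1)
Line 2: ['valley', 'memory'] (min_width=13, slack=0)
Line 3: ['six', 'time'] (min_width=8, slack=5)
Line 4: ['bread', 'message'] (min_width=13, slack=0)
Line 5: ['run', 'content'] (min_width=11, slack=2)
Line 6: ['of', 'slow', 'cold'] (min_width=12, slack=1)
Line 7: ['salt'] (min_width=4, slack=9)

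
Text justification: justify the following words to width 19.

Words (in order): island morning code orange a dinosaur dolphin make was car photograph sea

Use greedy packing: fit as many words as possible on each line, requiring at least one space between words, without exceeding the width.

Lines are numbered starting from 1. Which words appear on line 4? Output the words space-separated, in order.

Answer: car photograph sea

Derivation:
Line 1: ['island', 'morning', 'code'] (min_width=19, slack=0)
Line 2: ['orange', 'a', 'dinosaur'] (min_width=17, slack=2)
Line 3: ['dolphin', 'make', 'was'] (min_width=16, slack=3)
Line 4: ['car', 'photograph', 'sea'] (min_width=18, slack=1)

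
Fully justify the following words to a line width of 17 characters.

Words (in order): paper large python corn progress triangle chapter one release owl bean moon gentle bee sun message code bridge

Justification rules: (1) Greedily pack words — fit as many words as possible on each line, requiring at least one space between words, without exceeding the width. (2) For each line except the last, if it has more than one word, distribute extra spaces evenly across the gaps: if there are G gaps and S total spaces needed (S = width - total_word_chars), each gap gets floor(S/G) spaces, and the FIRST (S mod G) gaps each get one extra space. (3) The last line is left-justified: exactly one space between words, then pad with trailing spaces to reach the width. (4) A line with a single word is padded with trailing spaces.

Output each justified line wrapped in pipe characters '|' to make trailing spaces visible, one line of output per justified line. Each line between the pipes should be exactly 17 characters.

Line 1: ['paper', 'large'] (min_width=11, slack=6)
Line 2: ['python', 'corn'] (min_width=11, slack=6)
Line 3: ['progress', 'triangle'] (min_width=17, slack=0)
Line 4: ['chapter', 'one'] (min_width=11, slack=6)
Line 5: ['release', 'owl', 'bean'] (min_width=16, slack=1)
Line 6: ['moon', 'gentle', 'bee'] (min_width=15, slack=2)
Line 7: ['sun', 'message', 'code'] (min_width=16, slack=1)
Line 8: ['bridge'] (min_width=6, slack=11)

Answer: |paper       large|
|python       corn|
|progress triangle|
|chapter       one|
|release  owl bean|
|moon  gentle  bee|
|sun  message code|
|bridge           |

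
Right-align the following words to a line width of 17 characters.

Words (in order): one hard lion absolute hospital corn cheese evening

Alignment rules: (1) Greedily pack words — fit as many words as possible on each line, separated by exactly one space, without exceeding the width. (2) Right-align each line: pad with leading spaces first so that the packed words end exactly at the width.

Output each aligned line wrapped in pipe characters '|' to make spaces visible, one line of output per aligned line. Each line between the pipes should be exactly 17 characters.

Line 1: ['one', 'hard', 'lion'] (min_width=13, slack=4)
Line 2: ['absolute', 'hospital'] (min_width=17, slack=0)
Line 3: ['corn', 'cheese'] (min_width=11, slack=6)
Line 4: ['evening'] (min_width=7, slack=10)

Answer: |    one hard lion|
|absolute hospital|
|      corn cheese|
|          evening|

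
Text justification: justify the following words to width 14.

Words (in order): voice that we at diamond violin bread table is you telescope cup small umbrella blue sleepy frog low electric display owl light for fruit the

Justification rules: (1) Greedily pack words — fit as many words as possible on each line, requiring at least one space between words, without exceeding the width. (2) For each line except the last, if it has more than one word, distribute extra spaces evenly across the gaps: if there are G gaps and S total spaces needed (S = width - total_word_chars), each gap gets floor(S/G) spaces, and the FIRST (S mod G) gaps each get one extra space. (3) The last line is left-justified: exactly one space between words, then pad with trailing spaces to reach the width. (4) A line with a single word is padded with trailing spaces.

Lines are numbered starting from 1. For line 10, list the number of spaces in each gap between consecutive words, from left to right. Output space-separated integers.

Answer: 4

Derivation:
Line 1: ['voice', 'that', 'we'] (min_width=13, slack=1)
Line 2: ['at', 'diamond'] (min_width=10, slack=4)
Line 3: ['violin', 'bread'] (min_width=12, slack=2)
Line 4: ['table', 'is', 'you'] (min_width=12, slack=2)
Line 5: ['telescope', 'cup'] (min_width=13, slack=1)
Line 6: ['small', 'umbrella'] (min_width=14, slack=0)
Line 7: ['blue', 'sleepy'] (min_width=11, slack=3)
Line 8: ['frog', 'low'] (min_width=8, slack=6)
Line 9: ['electric'] (min_width=8, slack=6)
Line 10: ['display', 'owl'] (min_width=11, slack=3)
Line 11: ['light', 'for'] (min_width=9, slack=5)
Line 12: ['fruit', 'the'] (min_width=9, slack=5)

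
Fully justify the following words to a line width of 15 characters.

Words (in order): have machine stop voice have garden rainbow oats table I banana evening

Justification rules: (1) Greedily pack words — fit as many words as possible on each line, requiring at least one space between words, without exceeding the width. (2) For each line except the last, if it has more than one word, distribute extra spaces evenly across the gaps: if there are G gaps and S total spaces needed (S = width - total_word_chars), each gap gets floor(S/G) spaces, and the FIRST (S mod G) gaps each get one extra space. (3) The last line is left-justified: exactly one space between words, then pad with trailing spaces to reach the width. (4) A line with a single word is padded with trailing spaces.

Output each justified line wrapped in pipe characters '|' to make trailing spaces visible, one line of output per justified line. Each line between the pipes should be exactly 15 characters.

Line 1: ['have', 'machine'] (min_width=12, slack=3)
Line 2: ['stop', 'voice', 'have'] (min_width=15, slack=0)
Line 3: ['garden', 'rainbow'] (min_width=14, slack=1)
Line 4: ['oats', 'table', 'I'] (min_width=12, slack=3)
Line 5: ['banana', 'evening'] (min_width=14, slack=1)

Answer: |have    machine|
|stop voice have|
|garden  rainbow|
|oats   table  I|
|banana evening |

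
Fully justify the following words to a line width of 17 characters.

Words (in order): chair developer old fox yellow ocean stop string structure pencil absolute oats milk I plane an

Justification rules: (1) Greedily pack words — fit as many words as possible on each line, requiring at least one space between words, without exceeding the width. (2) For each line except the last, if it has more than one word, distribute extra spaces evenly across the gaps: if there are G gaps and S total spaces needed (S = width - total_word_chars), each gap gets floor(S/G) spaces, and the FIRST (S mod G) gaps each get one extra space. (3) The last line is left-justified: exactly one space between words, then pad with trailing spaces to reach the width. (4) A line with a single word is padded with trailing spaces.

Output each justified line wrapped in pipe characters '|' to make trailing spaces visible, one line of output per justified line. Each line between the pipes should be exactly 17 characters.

Answer: |chair   developer|
|old   fox  yellow|
|ocean stop string|
|structure  pencil|
|absolute     oats|
|milk I plane an  |

Derivation:
Line 1: ['chair', 'developer'] (min_width=15, slack=2)
Line 2: ['old', 'fox', 'yellow'] (min_width=14, slack=3)
Line 3: ['ocean', 'stop', 'string'] (min_width=17, slack=0)
Line 4: ['structure', 'pencil'] (min_width=16, slack=1)
Line 5: ['absolute', 'oats'] (min_width=13, slack=4)
Line 6: ['milk', 'I', 'plane', 'an'] (min_width=15, slack=2)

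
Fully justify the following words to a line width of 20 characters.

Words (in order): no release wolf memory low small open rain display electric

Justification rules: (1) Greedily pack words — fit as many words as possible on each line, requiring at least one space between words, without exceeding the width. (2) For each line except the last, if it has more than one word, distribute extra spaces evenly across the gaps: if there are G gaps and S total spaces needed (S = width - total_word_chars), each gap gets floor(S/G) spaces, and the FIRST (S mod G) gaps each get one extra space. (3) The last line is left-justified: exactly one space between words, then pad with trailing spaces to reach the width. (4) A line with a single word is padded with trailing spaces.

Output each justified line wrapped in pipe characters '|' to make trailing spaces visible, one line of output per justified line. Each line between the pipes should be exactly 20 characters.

Answer: |no    release   wolf|
|memory   low   small|
|open   rain  display|
|electric            |

Derivation:
Line 1: ['no', 'release', 'wolf'] (min_width=15, slack=5)
Line 2: ['memory', 'low', 'small'] (min_width=16, slack=4)
Line 3: ['open', 'rain', 'display'] (min_width=17, slack=3)
Line 4: ['electric'] (min_width=8, slack=12)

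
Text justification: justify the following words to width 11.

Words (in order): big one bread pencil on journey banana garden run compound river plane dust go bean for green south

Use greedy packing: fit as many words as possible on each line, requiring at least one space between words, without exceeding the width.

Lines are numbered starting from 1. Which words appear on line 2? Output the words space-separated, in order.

Answer: bread

Derivation:
Line 1: ['big', 'one'] (min_width=7, slack=4)
Line 2: ['bread'] (min_width=5, slack=6)
Line 3: ['pencil', 'on'] (min_width=9, slack=2)
Line 4: ['journey'] (min_width=7, slack=4)
Line 5: ['banana'] (min_width=6, slack=5)
Line 6: ['garden', 'run'] (min_width=10, slack=1)
Line 7: ['compound'] (min_width=8, slack=3)
Line 8: ['river', 'plane'] (min_width=11, slack=0)
Line 9: ['dust', 'go'] (min_width=7, slack=4)
Line 10: ['bean', 'for'] (min_width=8, slack=3)
Line 11: ['green', 'south'] (min_width=11, slack=0)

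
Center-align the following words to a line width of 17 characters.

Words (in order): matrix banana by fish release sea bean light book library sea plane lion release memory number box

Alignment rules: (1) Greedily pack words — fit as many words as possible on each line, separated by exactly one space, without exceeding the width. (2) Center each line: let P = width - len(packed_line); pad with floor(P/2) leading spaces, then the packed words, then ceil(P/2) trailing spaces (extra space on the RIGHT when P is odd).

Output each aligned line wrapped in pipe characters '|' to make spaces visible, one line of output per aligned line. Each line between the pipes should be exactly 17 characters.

Answer: |matrix banana by |
|fish release sea |
| bean light book |
|library sea plane|
|  lion release   |
|memory number box|

Derivation:
Line 1: ['matrix', 'banana', 'by'] (min_width=16, slack=1)
Line 2: ['fish', 'release', 'sea'] (min_width=16, slack=1)
Line 3: ['bean', 'light', 'book'] (min_width=15, slack=2)
Line 4: ['library', 'sea', 'plane'] (min_width=17, slack=0)
Line 5: ['lion', 'release'] (min_width=12, slack=5)
Line 6: ['memory', 'number', 'box'] (min_width=17, slack=0)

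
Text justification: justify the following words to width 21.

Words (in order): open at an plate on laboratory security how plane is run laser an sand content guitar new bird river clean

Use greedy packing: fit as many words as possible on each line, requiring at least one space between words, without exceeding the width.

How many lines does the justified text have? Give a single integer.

Answer: 6

Derivation:
Line 1: ['open', 'at', 'an', 'plate', 'on'] (min_width=19, slack=2)
Line 2: ['laboratory', 'security'] (min_width=19, slack=2)
Line 3: ['how', 'plane', 'is', 'run'] (min_width=16, slack=5)
Line 4: ['laser', 'an', 'sand', 'content'] (min_width=21, slack=0)
Line 5: ['guitar', 'new', 'bird', 'river'] (min_width=21, slack=0)
Line 6: ['clean'] (min_width=5, slack=16)
Total lines: 6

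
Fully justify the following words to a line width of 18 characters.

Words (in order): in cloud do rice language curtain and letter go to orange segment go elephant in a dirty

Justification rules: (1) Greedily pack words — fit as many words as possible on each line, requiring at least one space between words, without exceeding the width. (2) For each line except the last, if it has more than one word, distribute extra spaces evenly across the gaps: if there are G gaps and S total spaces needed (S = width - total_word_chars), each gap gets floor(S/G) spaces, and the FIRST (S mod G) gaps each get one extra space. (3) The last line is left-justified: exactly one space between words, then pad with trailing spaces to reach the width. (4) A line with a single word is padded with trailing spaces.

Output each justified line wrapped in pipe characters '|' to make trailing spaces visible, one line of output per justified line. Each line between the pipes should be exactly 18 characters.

Line 1: ['in', 'cloud', 'do', 'rice'] (min_width=16, slack=2)
Line 2: ['language', 'curtain'] (min_width=16, slack=2)
Line 3: ['and', 'letter', 'go', 'to'] (min_width=16, slack=2)
Line 4: ['orange', 'segment', 'go'] (min_width=17, slack=1)
Line 5: ['elephant', 'in', 'a'] (min_width=13, slack=5)
Line 6: ['dirty'] (min_width=5, slack=13)

Answer: |in  cloud  do rice|
|language   curtain|
|and  letter  go to|
|orange  segment go|
|elephant    in   a|
|dirty             |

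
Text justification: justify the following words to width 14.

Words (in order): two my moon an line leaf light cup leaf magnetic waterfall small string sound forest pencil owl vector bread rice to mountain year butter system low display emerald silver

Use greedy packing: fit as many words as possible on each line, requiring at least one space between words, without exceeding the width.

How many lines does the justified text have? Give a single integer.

Line 1: ['two', 'my', 'moon', 'an'] (min_width=14, slack=0)
Line 2: ['line', 'leaf'] (min_width=9, slack=5)
Line 3: ['light', 'cup', 'leaf'] (min_width=14, slack=0)
Line 4: ['magnetic'] (min_width=8, slack=6)
Line 5: ['waterfall'] (min_width=9, slack=5)
Line 6: ['small', 'string'] (min_width=12, slack=2)
Line 7: ['sound', 'forest'] (min_width=12, slack=2)
Line 8: ['pencil', 'owl'] (min_width=10, slack=4)
Line 9: ['vector', 'bread'] (min_width=12, slack=2)
Line 10: ['rice', 'to'] (min_width=7, slack=7)
Line 11: ['mountain', 'year'] (min_width=13, slack=1)
Line 12: ['butter', 'system'] (min_width=13, slack=1)
Line 13: ['low', 'display'] (min_width=11, slack=3)
Line 14: ['emerald', 'silver'] (min_width=14, slack=0)
Total lines: 14

Answer: 14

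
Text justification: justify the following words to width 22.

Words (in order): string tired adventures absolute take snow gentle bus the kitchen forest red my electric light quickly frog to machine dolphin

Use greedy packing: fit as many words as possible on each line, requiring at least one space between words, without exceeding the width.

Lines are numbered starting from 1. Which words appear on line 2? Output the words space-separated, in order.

Line 1: ['string', 'tired'] (min_width=12, slack=10)
Line 2: ['adventures', 'absolute'] (min_width=19, slack=3)
Line 3: ['take', 'snow', 'gentle', 'bus'] (min_width=20, slack=2)
Line 4: ['the', 'kitchen', 'forest', 'red'] (min_width=22, slack=0)
Line 5: ['my', 'electric', 'light'] (min_width=17, slack=5)
Line 6: ['quickly', 'frog', 'to'] (min_width=15, slack=7)
Line 7: ['machine', 'dolphin'] (min_width=15, slack=7)

Answer: adventures absolute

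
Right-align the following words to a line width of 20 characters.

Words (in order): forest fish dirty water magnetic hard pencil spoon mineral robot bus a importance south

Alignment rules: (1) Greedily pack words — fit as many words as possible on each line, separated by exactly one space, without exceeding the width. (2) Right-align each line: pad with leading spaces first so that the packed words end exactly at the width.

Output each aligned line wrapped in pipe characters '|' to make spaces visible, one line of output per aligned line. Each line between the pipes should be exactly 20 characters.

Answer: |   forest fish dirty|
| water magnetic hard|
|pencil spoon mineral|
|         robot bus a|
|    importance south|

Derivation:
Line 1: ['forest', 'fish', 'dirty'] (min_width=17, slack=3)
Line 2: ['water', 'magnetic', 'hard'] (min_width=19, slack=1)
Line 3: ['pencil', 'spoon', 'mineral'] (min_width=20, slack=0)
Line 4: ['robot', 'bus', 'a'] (min_width=11, slack=9)
Line 5: ['importance', 'south'] (min_width=16, slack=4)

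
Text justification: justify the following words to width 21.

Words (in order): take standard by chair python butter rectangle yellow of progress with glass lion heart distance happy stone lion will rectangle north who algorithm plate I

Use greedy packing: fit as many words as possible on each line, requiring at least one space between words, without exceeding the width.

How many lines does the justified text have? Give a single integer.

Line 1: ['take', 'standard', 'by'] (min_width=16, slack=5)
Line 2: ['chair', 'python', 'butter'] (min_width=19, slack=2)
Line 3: ['rectangle', 'yellow', 'of'] (min_width=19, slack=2)
Line 4: ['progress', 'with', 'glass'] (min_width=19, slack=2)
Line 5: ['lion', 'heart', 'distance'] (min_width=19, slack=2)
Line 6: ['happy', 'stone', 'lion', 'will'] (min_width=21, slack=0)
Line 7: ['rectangle', 'north', 'who'] (min_width=19, slack=2)
Line 8: ['algorithm', 'plate', 'I'] (min_width=17, slack=4)
Total lines: 8

Answer: 8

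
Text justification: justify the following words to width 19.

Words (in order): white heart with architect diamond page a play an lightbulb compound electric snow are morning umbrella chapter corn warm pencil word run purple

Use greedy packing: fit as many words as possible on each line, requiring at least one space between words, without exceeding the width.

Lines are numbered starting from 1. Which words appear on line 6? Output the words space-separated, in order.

Answer: morning umbrella

Derivation:
Line 1: ['white', 'heart', 'with'] (min_width=16, slack=3)
Line 2: ['architect', 'diamond'] (min_width=17, slack=2)
Line 3: ['page', 'a', 'play', 'an'] (min_width=14, slack=5)
Line 4: ['lightbulb', 'compound'] (min_width=18, slack=1)
Line 5: ['electric', 'snow', 'are'] (min_width=17, slack=2)
Line 6: ['morning', 'umbrella'] (min_width=16, slack=3)
Line 7: ['chapter', 'corn', 'warm'] (min_width=17, slack=2)
Line 8: ['pencil', 'word', 'run'] (min_width=15, slack=4)
Line 9: ['purple'] (min_width=6, slack=13)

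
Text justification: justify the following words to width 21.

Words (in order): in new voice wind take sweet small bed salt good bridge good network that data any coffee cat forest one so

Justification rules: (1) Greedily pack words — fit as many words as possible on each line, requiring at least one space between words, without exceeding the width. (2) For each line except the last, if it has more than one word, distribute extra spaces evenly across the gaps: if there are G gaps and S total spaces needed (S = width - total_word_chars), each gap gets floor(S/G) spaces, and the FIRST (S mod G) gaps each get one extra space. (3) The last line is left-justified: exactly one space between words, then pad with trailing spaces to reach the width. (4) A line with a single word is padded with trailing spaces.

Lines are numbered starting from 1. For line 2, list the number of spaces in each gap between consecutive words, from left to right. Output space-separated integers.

Line 1: ['in', 'new', 'voice', 'wind'] (min_width=17, slack=4)
Line 2: ['take', 'sweet', 'small', 'bed'] (min_width=20, slack=1)
Line 3: ['salt', 'good', 'bridge', 'good'] (min_width=21, slack=0)
Line 4: ['network', 'that', 'data', 'any'] (min_width=21, slack=0)
Line 5: ['coffee', 'cat', 'forest', 'one'] (min_width=21, slack=0)
Line 6: ['so'] (min_width=2, slack=19)

Answer: 2 1 1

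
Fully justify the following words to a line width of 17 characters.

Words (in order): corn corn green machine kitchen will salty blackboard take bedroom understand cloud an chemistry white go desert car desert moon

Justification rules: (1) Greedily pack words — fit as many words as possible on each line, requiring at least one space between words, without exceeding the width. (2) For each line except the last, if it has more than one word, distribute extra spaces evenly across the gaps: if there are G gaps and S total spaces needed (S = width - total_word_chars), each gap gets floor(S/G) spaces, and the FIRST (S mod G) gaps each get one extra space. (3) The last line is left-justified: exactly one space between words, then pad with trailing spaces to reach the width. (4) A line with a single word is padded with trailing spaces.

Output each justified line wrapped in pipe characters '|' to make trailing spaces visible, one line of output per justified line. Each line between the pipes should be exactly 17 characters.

Answer: |corn  corn  green|
|machine   kitchen|
|will        salty|
|blackboard   take|
|bedroom          |
|understand  cloud|
|an      chemistry|
|white  go  desert|
|car desert moon  |

Derivation:
Line 1: ['corn', 'corn', 'green'] (min_width=15, slack=2)
Line 2: ['machine', 'kitchen'] (min_width=15, slack=2)
Line 3: ['will', 'salty'] (min_width=10, slack=7)
Line 4: ['blackboard', 'take'] (min_width=15, slack=2)
Line 5: ['bedroom'] (min_width=7, slack=10)
Line 6: ['understand', 'cloud'] (min_width=16, slack=1)
Line 7: ['an', 'chemistry'] (min_width=12, slack=5)
Line 8: ['white', 'go', 'desert'] (min_width=15, slack=2)
Line 9: ['car', 'desert', 'moon'] (min_width=15, slack=2)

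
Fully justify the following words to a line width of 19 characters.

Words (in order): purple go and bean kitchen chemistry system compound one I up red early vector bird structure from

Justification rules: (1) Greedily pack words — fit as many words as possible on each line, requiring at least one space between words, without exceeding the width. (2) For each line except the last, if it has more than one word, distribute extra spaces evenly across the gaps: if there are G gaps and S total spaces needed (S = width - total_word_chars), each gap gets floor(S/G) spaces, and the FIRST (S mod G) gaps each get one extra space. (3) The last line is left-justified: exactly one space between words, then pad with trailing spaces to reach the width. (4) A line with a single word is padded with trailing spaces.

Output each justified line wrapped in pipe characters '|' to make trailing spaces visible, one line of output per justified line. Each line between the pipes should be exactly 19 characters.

Answer: |purple  go and bean|
|kitchen   chemistry|
|system compound one|
|I   up   red  early|
|vector         bird|
|structure from     |

Derivation:
Line 1: ['purple', 'go', 'and', 'bean'] (min_width=18, slack=1)
Line 2: ['kitchen', 'chemistry'] (min_width=17, slack=2)
Line 3: ['system', 'compound', 'one'] (min_width=19, slack=0)
Line 4: ['I', 'up', 'red', 'early'] (min_width=14, slack=5)
Line 5: ['vector', 'bird'] (min_width=11, slack=8)
Line 6: ['structure', 'from'] (min_width=14, slack=5)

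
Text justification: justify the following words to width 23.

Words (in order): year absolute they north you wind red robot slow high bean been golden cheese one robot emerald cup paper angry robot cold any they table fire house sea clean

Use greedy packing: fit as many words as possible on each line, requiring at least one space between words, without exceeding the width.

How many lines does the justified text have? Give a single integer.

Answer: 8

Derivation:
Line 1: ['year', 'absolute', 'they'] (min_width=18, slack=5)
Line 2: ['north', 'you', 'wind', 'red'] (min_width=18, slack=5)
Line 3: ['robot', 'slow', 'high', 'bean'] (min_width=20, slack=3)
Line 4: ['been', 'golden', 'cheese', 'one'] (min_width=22, slack=1)
Line 5: ['robot', 'emerald', 'cup', 'paper'] (min_width=23, slack=0)
Line 6: ['angry', 'robot', 'cold', 'any'] (min_width=20, slack=3)
Line 7: ['they', 'table', 'fire', 'house'] (min_width=21, slack=2)
Line 8: ['sea', 'clean'] (min_width=9, slack=14)
Total lines: 8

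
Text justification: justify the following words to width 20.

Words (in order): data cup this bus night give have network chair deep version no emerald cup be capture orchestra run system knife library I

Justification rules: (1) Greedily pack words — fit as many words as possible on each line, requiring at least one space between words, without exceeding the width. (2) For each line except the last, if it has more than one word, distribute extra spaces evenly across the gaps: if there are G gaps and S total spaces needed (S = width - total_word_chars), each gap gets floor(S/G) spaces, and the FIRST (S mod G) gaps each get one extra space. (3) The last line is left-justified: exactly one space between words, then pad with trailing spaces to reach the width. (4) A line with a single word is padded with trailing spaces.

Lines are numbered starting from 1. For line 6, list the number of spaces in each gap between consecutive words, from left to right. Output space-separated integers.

Answer: 1 1

Derivation:
Line 1: ['data', 'cup', 'this', 'bus'] (min_width=17, slack=3)
Line 2: ['night', 'give', 'have'] (min_width=15, slack=5)
Line 3: ['network', 'chair', 'deep'] (min_width=18, slack=2)
Line 4: ['version', 'no', 'emerald'] (min_width=18, slack=2)
Line 5: ['cup', 'be', 'capture'] (min_width=14, slack=6)
Line 6: ['orchestra', 'run', 'system'] (min_width=20, slack=0)
Line 7: ['knife', 'library', 'I'] (min_width=15, slack=5)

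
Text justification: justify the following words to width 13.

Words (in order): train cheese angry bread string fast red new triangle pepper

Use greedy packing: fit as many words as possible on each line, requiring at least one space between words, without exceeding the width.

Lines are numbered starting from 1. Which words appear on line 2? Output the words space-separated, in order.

Line 1: ['train', 'cheese'] (min_width=12, slack=1)
Line 2: ['angry', 'bread'] (min_width=11, slack=2)
Line 3: ['string', 'fast'] (min_width=11, slack=2)
Line 4: ['red', 'new'] (min_width=7, slack=6)
Line 5: ['triangle'] (min_width=8, slack=5)
Line 6: ['pepper'] (min_width=6, slack=7)

Answer: angry bread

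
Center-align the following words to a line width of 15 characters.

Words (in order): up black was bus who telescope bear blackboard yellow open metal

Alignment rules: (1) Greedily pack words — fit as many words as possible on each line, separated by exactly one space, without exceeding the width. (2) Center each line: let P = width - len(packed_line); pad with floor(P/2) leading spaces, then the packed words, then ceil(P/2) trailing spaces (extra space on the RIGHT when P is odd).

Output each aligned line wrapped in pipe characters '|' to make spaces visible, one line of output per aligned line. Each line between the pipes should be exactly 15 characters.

Line 1: ['up', 'black', 'was'] (min_width=12, slack=3)
Line 2: ['bus', 'who'] (min_width=7, slack=8)
Line 3: ['telescope', 'bear'] (min_width=14, slack=1)
Line 4: ['blackboard'] (min_width=10, slack=5)
Line 5: ['yellow', 'open'] (min_width=11, slack=4)
Line 6: ['metal'] (min_width=5, slack=10)

Answer: | up black was  |
|    bus who    |
|telescope bear |
|  blackboard   |
|  yellow open  |
|     metal     |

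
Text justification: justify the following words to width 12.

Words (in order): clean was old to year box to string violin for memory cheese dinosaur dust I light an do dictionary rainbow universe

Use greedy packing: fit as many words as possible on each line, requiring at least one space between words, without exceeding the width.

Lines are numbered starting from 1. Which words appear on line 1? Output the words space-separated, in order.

Answer: clean was

Derivation:
Line 1: ['clean', 'was'] (min_width=9, slack=3)
Line 2: ['old', 'to', 'year'] (min_width=11, slack=1)
Line 3: ['box', 'to'] (min_width=6, slack=6)
Line 4: ['string'] (min_width=6, slack=6)
Line 5: ['violin', 'for'] (min_width=10, slack=2)
Line 6: ['memory'] (min_width=6, slack=6)
Line 7: ['cheese'] (min_width=6, slack=6)
Line 8: ['dinosaur'] (min_width=8, slack=4)
Line 9: ['dust', 'I', 'light'] (min_width=12, slack=0)
Line 10: ['an', 'do'] (min_width=5, slack=7)
Line 11: ['dictionary'] (min_width=10, slack=2)
Line 12: ['rainbow'] (min_width=7, slack=5)
Line 13: ['universe'] (min_width=8, slack=4)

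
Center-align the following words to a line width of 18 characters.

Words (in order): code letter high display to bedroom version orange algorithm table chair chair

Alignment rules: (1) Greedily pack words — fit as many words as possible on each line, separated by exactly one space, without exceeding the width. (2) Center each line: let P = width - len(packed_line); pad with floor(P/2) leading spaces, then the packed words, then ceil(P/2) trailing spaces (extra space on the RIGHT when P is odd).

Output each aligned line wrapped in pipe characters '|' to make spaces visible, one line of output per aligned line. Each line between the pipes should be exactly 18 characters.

Line 1: ['code', 'letter', 'high'] (min_width=16, slack=2)
Line 2: ['display', 'to', 'bedroom'] (min_width=18, slack=0)
Line 3: ['version', 'orange'] (min_width=14, slack=4)
Line 4: ['algorithm', 'table'] (min_width=15, slack=3)
Line 5: ['chair', 'chair'] (min_width=11, slack=7)

Answer: | code letter high |
|display to bedroom|
|  version orange  |
| algorithm table  |
|   chair chair    |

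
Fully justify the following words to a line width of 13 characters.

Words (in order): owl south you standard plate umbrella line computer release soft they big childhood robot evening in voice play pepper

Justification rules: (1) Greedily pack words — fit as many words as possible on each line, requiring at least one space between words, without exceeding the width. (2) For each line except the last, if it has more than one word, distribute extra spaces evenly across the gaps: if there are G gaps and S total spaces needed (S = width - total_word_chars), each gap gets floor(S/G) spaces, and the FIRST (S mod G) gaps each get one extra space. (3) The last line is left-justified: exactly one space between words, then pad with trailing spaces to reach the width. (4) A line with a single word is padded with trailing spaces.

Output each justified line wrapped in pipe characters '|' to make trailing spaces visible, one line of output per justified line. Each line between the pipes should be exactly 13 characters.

Line 1: ['owl', 'south', 'you'] (min_width=13, slack=0)
Line 2: ['standard'] (min_width=8, slack=5)
Line 3: ['plate'] (min_width=5, slack=8)
Line 4: ['umbrella', 'line'] (min_width=13, slack=0)
Line 5: ['computer'] (min_width=8, slack=5)
Line 6: ['release', 'soft'] (min_width=12, slack=1)
Line 7: ['they', 'big'] (min_width=8, slack=5)
Line 8: ['childhood'] (min_width=9, slack=4)
Line 9: ['robot', 'evening'] (min_width=13, slack=0)
Line 10: ['in', 'voice', 'play'] (min_width=13, slack=0)
Line 11: ['pepper'] (min_width=6, slack=7)

Answer: |owl south you|
|standard     |
|plate        |
|umbrella line|
|computer     |
|release  soft|
|they      big|
|childhood    |
|robot evening|
|in voice play|
|pepper       |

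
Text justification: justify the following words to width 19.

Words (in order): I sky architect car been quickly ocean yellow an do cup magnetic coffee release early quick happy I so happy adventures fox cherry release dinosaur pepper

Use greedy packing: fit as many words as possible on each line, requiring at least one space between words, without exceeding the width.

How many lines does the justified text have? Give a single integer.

Answer: 9

Derivation:
Line 1: ['I', 'sky', 'architect', 'car'] (min_width=19, slack=0)
Line 2: ['been', 'quickly', 'ocean'] (min_width=18, slack=1)
Line 3: ['yellow', 'an', 'do', 'cup'] (min_width=16, slack=3)
Line 4: ['magnetic', 'coffee'] (min_width=15, slack=4)
Line 5: ['release', 'early', 'quick'] (min_width=19, slack=0)
Line 6: ['happy', 'I', 'so', 'happy'] (min_width=16, slack=3)
Line 7: ['adventures', 'fox'] (min_width=14, slack=5)
Line 8: ['cherry', 'release'] (min_width=14, slack=5)
Line 9: ['dinosaur', 'pepper'] (min_width=15, slack=4)
Total lines: 9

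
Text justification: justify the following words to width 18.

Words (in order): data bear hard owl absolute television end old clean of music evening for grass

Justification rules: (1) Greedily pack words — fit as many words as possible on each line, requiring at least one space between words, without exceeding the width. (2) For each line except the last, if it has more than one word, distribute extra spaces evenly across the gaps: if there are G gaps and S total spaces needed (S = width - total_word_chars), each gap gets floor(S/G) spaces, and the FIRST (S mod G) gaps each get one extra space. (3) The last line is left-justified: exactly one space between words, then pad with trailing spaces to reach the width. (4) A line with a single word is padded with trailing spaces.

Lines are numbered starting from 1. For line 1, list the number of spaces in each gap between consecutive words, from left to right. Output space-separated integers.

Answer: 1 1 1

Derivation:
Line 1: ['data', 'bear', 'hard', 'owl'] (min_width=18, slack=0)
Line 2: ['absolute'] (min_width=8, slack=10)
Line 3: ['television', 'end', 'old'] (min_width=18, slack=0)
Line 4: ['clean', 'of', 'music'] (min_width=14, slack=4)
Line 5: ['evening', 'for', 'grass'] (min_width=17, slack=1)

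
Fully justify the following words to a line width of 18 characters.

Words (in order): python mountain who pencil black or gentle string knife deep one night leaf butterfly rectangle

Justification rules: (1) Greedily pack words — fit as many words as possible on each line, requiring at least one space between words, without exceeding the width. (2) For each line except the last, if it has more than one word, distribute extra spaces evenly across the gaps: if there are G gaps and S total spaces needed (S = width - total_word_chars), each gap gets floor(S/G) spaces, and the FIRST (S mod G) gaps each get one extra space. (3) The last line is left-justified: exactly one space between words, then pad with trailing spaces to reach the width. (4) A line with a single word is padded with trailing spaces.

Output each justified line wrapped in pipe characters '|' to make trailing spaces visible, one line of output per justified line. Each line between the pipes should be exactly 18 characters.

Line 1: ['python', 'mountain'] (min_width=15, slack=3)
Line 2: ['who', 'pencil', 'black'] (min_width=16, slack=2)
Line 3: ['or', 'gentle', 'string'] (min_width=16, slack=2)
Line 4: ['knife', 'deep', 'one'] (min_width=14, slack=4)
Line 5: ['night', 'leaf'] (min_width=10, slack=8)
Line 6: ['butterfly'] (min_width=9, slack=9)
Line 7: ['rectangle'] (min_width=9, slack=9)

Answer: |python    mountain|
|who  pencil  black|
|or  gentle  string|
|knife   deep   one|
|night         leaf|
|butterfly         |
|rectangle         |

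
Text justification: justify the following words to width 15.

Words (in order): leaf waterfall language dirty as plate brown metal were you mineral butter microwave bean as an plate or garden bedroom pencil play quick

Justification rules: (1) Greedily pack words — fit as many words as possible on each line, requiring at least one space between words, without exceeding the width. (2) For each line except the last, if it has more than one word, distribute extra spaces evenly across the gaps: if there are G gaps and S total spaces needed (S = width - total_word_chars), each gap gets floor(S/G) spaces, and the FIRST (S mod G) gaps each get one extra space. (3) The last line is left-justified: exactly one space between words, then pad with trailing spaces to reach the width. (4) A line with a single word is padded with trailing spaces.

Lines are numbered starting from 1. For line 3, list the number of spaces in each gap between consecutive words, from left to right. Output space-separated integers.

Line 1: ['leaf', 'waterfall'] (min_width=14, slack=1)
Line 2: ['language', 'dirty'] (min_width=14, slack=1)
Line 3: ['as', 'plate', 'brown'] (min_width=14, slack=1)
Line 4: ['metal', 'were', 'you'] (min_width=14, slack=1)
Line 5: ['mineral', 'butter'] (min_width=14, slack=1)
Line 6: ['microwave', 'bean'] (min_width=14, slack=1)
Line 7: ['as', 'an', 'plate', 'or'] (min_width=14, slack=1)
Line 8: ['garden', 'bedroom'] (min_width=14, slack=1)
Line 9: ['pencil', 'play'] (min_width=11, slack=4)
Line 10: ['quick'] (min_width=5, slack=10)

Answer: 2 1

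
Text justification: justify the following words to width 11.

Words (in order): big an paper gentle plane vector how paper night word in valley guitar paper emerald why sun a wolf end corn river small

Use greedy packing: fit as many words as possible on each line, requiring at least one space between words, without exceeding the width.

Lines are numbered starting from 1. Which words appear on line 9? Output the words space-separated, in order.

Line 1: ['big', 'an'] (min_width=6, slack=5)
Line 2: ['paper'] (min_width=5, slack=6)
Line 3: ['gentle'] (min_width=6, slack=5)
Line 4: ['plane'] (min_width=5, slack=6)
Line 5: ['vector', 'how'] (min_width=10, slack=1)
Line 6: ['paper', 'night'] (min_width=11, slack=0)
Line 7: ['word', 'in'] (min_width=7, slack=4)
Line 8: ['valley'] (min_width=6, slack=5)
Line 9: ['guitar'] (min_width=6, slack=5)
Line 10: ['paper'] (min_width=5, slack=6)
Line 11: ['emerald', 'why'] (min_width=11, slack=0)
Line 12: ['sun', 'a', 'wolf'] (min_width=10, slack=1)
Line 13: ['end', 'corn'] (min_width=8, slack=3)
Line 14: ['river', 'small'] (min_width=11, slack=0)

Answer: guitar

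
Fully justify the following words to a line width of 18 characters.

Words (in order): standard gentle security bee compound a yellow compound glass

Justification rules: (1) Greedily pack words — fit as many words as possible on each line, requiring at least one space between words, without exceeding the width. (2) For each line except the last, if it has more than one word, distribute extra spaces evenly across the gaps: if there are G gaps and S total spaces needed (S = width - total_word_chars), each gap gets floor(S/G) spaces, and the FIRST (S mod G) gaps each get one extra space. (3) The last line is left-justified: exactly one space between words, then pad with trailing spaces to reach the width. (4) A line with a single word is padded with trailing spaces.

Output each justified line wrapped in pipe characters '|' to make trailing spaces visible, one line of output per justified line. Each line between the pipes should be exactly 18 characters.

Line 1: ['standard', 'gentle'] (min_width=15, slack=3)
Line 2: ['security', 'bee'] (min_width=12, slack=6)
Line 3: ['compound', 'a', 'yellow'] (min_width=17, slack=1)
Line 4: ['compound', 'glass'] (min_width=14, slack=4)

Answer: |standard    gentle|
|security       bee|
|compound  a yellow|
|compound glass    |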